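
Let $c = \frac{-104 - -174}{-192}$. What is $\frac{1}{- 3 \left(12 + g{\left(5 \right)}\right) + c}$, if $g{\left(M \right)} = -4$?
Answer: $- \frac{96}{2339} \approx -0.041043$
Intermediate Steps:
$c = - \frac{35}{96}$ ($c = \left(-104 + 174\right) \left(- \frac{1}{192}\right) = 70 \left(- \frac{1}{192}\right) = - \frac{35}{96} \approx -0.36458$)
$\frac{1}{- 3 \left(12 + g{\left(5 \right)}\right) + c} = \frac{1}{- 3 \left(12 - 4\right) - \frac{35}{96}} = \frac{1}{\left(-3\right) 8 - \frac{35}{96}} = \frac{1}{-24 - \frac{35}{96}} = \frac{1}{- \frac{2339}{96}} = - \frac{96}{2339}$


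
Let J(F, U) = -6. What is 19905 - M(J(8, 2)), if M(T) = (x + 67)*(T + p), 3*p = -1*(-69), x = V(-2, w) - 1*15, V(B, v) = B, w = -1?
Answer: 19055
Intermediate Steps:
x = -17 (x = -2 - 1*15 = -2 - 15 = -17)
p = 23 (p = (-1*(-69))/3 = (⅓)*69 = 23)
M(T) = 1150 + 50*T (M(T) = (-17 + 67)*(T + 23) = 50*(23 + T) = 1150 + 50*T)
19905 - M(J(8, 2)) = 19905 - (1150 + 50*(-6)) = 19905 - (1150 - 300) = 19905 - 1*850 = 19905 - 850 = 19055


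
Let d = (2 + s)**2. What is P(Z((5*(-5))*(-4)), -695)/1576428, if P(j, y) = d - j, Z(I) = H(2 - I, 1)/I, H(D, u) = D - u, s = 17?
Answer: 36199/157642800 ≈ 0.00022963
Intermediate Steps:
d = 361 (d = (2 + 17)**2 = 19**2 = 361)
Z(I) = (1 - I)/I (Z(I) = ((2 - I) - 1*1)/I = ((2 - I) - 1)/I = (1 - I)/I)
P(j, y) = 361 - j
P(Z((5*(-5))*(-4)), -695)/1576428 = (361 - (1 - 5*(-5)*(-4))/((5*(-5))*(-4)))/1576428 = (361 - (1 - (-25)*(-4))/((-25*(-4))))*(1/1576428) = (361 - (1 - 1*100)/100)*(1/1576428) = (361 - (1 - 100)/100)*(1/1576428) = (361 - (-99)/100)*(1/1576428) = (361 - 1*(-99/100))*(1/1576428) = (361 + 99/100)*(1/1576428) = (36199/100)*(1/1576428) = 36199/157642800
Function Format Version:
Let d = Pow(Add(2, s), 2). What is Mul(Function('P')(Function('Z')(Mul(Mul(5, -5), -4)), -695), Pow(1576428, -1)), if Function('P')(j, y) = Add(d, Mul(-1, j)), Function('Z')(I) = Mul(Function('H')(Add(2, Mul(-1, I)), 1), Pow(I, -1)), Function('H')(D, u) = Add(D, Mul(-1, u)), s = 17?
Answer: Rational(36199, 157642800) ≈ 0.00022963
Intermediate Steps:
d = 361 (d = Pow(Add(2, 17), 2) = Pow(19, 2) = 361)
Function('Z')(I) = Mul(Pow(I, -1), Add(1, Mul(-1, I))) (Function('Z')(I) = Mul(Add(Add(2, Mul(-1, I)), Mul(-1, 1)), Pow(I, -1)) = Mul(Add(Add(2, Mul(-1, I)), -1), Pow(I, -1)) = Mul(Add(1, Mul(-1, I)), Pow(I, -1)) = Mul(Pow(I, -1), Add(1, Mul(-1, I))))
Function('P')(j, y) = Add(361, Mul(-1, j))
Mul(Function('P')(Function('Z')(Mul(Mul(5, -5), -4)), -695), Pow(1576428, -1)) = Mul(Add(361, Mul(-1, Mul(Pow(Mul(Mul(5, -5), -4), -1), Add(1, Mul(-1, Mul(Mul(5, -5), -4)))))), Pow(1576428, -1)) = Mul(Add(361, Mul(-1, Mul(Pow(Mul(-25, -4), -1), Add(1, Mul(-1, Mul(-25, -4)))))), Rational(1, 1576428)) = Mul(Add(361, Mul(-1, Mul(Pow(100, -1), Add(1, Mul(-1, 100))))), Rational(1, 1576428)) = Mul(Add(361, Mul(-1, Mul(Rational(1, 100), Add(1, -100)))), Rational(1, 1576428)) = Mul(Add(361, Mul(-1, Mul(Rational(1, 100), -99))), Rational(1, 1576428)) = Mul(Add(361, Mul(-1, Rational(-99, 100))), Rational(1, 1576428)) = Mul(Add(361, Rational(99, 100)), Rational(1, 1576428)) = Mul(Rational(36199, 100), Rational(1, 1576428)) = Rational(36199, 157642800)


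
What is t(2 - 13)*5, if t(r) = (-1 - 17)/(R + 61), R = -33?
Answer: -45/14 ≈ -3.2143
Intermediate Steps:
t(r) = -9/14 (t(r) = (-1 - 17)/(-33 + 61) = -18/28 = -18*1/28 = -9/14)
t(2 - 13)*5 = -9/14*5 = -45/14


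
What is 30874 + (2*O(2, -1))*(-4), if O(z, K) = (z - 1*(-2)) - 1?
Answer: 30850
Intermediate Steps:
O(z, K) = 1 + z (O(z, K) = (z + 2) - 1 = (2 + z) - 1 = 1 + z)
30874 + (2*O(2, -1))*(-4) = 30874 + (2*(1 + 2))*(-4) = 30874 + (2*3)*(-4) = 30874 + 6*(-4) = 30874 - 24 = 30850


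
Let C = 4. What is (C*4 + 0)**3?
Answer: 4096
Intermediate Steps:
(C*4 + 0)**3 = (4*4 + 0)**3 = (16 + 0)**3 = 16**3 = 4096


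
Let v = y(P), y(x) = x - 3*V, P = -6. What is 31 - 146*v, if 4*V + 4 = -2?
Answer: 250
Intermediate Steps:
V = -3/2 (V = -1 + (¼)*(-2) = -1 - ½ = -3/2 ≈ -1.5000)
y(x) = 9/2 + x (y(x) = x - 3*(-3/2) = x + 9/2 = 9/2 + x)
v = -3/2 (v = 9/2 - 6 = -3/2 ≈ -1.5000)
31 - 146*v = 31 - 146*(-3/2) = 31 + 219 = 250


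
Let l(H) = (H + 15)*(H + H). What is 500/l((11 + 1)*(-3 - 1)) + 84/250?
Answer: 48889/99000 ≈ 0.49383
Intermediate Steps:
l(H) = 2*H*(15 + H) (l(H) = (15 + H)*(2*H) = 2*H*(15 + H))
500/l((11 + 1)*(-3 - 1)) + 84/250 = 500/((2*((11 + 1)*(-3 - 1))*(15 + (11 + 1)*(-3 - 1)))) + 84/250 = 500/((2*(12*(-4))*(15 + 12*(-4)))) + 84*(1/250) = 500/((2*(-48)*(15 - 48))) + 42/125 = 500/((2*(-48)*(-33))) + 42/125 = 500/3168 + 42/125 = 500*(1/3168) + 42/125 = 125/792 + 42/125 = 48889/99000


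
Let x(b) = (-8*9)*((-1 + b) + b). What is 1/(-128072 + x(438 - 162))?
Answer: -1/167744 ≈ -5.9615e-6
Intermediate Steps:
x(b) = 72 - 144*b (x(b) = -72*(-1 + 2*b) = 72 - 144*b)
1/(-128072 + x(438 - 162)) = 1/(-128072 + (72 - 144*(438 - 162))) = 1/(-128072 + (72 - 144*276)) = 1/(-128072 + (72 - 39744)) = 1/(-128072 - 39672) = 1/(-167744) = -1/167744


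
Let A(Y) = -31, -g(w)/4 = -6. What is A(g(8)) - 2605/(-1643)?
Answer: -48328/1643 ≈ -29.414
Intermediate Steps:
g(w) = 24 (g(w) = -4*(-6) = 24)
A(g(8)) - 2605/(-1643) = -31 - 2605/(-1643) = -31 - 2605*(-1)/1643 = -31 - 1*(-2605/1643) = -31 + 2605/1643 = -48328/1643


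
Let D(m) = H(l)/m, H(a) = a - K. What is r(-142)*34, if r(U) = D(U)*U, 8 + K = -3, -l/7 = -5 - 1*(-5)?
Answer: 374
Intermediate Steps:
l = 0 (l = -7*(-5 - 1*(-5)) = -7*(-5 + 5) = -7*0 = 0)
K = -11 (K = -8 - 3 = -11)
H(a) = 11 + a (H(a) = a - 1*(-11) = a + 11 = 11 + a)
D(m) = 11/m (D(m) = (11 + 0)/m = 11/m)
r(U) = 11 (r(U) = (11/U)*U = 11)
r(-142)*34 = 11*34 = 374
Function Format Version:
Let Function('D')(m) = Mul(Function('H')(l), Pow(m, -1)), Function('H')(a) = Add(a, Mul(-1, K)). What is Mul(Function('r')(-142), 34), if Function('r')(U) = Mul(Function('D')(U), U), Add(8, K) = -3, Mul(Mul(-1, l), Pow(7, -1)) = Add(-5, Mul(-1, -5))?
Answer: 374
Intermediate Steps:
l = 0 (l = Mul(-7, Add(-5, Mul(-1, -5))) = Mul(-7, Add(-5, 5)) = Mul(-7, 0) = 0)
K = -11 (K = Add(-8, -3) = -11)
Function('H')(a) = Add(11, a) (Function('H')(a) = Add(a, Mul(-1, -11)) = Add(a, 11) = Add(11, a))
Function('D')(m) = Mul(11, Pow(m, -1)) (Function('D')(m) = Mul(Add(11, 0), Pow(m, -1)) = Mul(11, Pow(m, -1)))
Function('r')(U) = 11 (Function('r')(U) = Mul(Mul(11, Pow(U, -1)), U) = 11)
Mul(Function('r')(-142), 34) = Mul(11, 34) = 374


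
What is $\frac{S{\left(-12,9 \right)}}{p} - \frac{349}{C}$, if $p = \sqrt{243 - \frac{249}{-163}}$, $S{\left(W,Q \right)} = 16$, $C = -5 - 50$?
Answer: $\frac{349}{55} + \frac{8 \sqrt{6496854}}{19929} \approx 7.3686$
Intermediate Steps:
$C = -55$ ($C = -5 - 50 = -55$)
$p = \frac{\sqrt{6496854}}{163}$ ($p = \sqrt{243 - - \frac{249}{163}} = \sqrt{243 + \frac{249}{163}} = \sqrt{\frac{39858}{163}} = \frac{\sqrt{6496854}}{163} \approx 15.637$)
$\frac{S{\left(-12,9 \right)}}{p} - \frac{349}{C} = \frac{16}{\frac{1}{163} \sqrt{6496854}} - \frac{349}{-55} = 16 \frac{\sqrt{6496854}}{39858} - - \frac{349}{55} = \frac{8 \sqrt{6496854}}{19929} + \frac{349}{55} = \frac{349}{55} + \frac{8 \sqrt{6496854}}{19929}$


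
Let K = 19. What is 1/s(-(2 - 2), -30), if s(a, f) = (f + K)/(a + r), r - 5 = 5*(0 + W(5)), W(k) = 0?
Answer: -5/11 ≈ -0.45455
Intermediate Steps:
r = 5 (r = 5 + 5*(0 + 0) = 5 + 5*0 = 5 + 0 = 5)
s(a, f) = (19 + f)/(5 + a) (s(a, f) = (f + 19)/(a + 5) = (19 + f)/(5 + a))
1/s(-(2 - 2), -30) = 1/((19 - 30)/(5 - (2 - 2))) = 1/(-11/(5 - 1*0)) = 1/(-11/(5 + 0)) = 1/(-11/5) = -5/11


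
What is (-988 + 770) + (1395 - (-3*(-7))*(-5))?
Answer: 1282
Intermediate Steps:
(-988 + 770) + (1395 - (-3*(-7))*(-5)) = -218 + (1395 - 21*(-5)) = -218 + (1395 - 1*(-105)) = -218 + (1395 + 105) = -218 + 1500 = 1282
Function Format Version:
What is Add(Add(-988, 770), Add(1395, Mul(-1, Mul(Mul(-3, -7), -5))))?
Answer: 1282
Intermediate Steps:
Add(Add(-988, 770), Add(1395, Mul(-1, Mul(Mul(-3, -7), -5)))) = Add(-218, Add(1395, Mul(-1, Mul(21, -5)))) = Add(-218, Add(1395, Mul(-1, -105))) = Add(-218, Add(1395, 105)) = Add(-218, 1500) = 1282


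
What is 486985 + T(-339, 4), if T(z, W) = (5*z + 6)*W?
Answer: 480229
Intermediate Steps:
T(z, W) = W*(6 + 5*z) (T(z, W) = (6 + 5*z)*W = W*(6 + 5*z))
486985 + T(-339, 4) = 486985 + 4*(6 + 5*(-339)) = 486985 + 4*(6 - 1695) = 486985 + 4*(-1689) = 486985 - 6756 = 480229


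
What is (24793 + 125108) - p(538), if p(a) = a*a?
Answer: -139543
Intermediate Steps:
p(a) = a²
(24793 + 125108) - p(538) = (24793 + 125108) - 1*538² = 149901 - 1*289444 = 149901 - 289444 = -139543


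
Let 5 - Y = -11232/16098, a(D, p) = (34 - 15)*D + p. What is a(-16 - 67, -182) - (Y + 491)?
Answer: -6052037/2683 ≈ -2255.7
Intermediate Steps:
a(D, p) = p + 19*D (a(D, p) = 19*D + p = p + 19*D)
Y = 15287/2683 (Y = 5 - (-11232)/16098 = 5 - 1*(-1872/2683) = 5 + 1872/2683 = 15287/2683 ≈ 5.6977)
a(-16 - 67, -182) - (Y + 491) = (-182 + 19*(-16 - 67)) - (15287/2683 + 491) = (-182 + 19*(-83)) - 1*1332640/2683 = (-182 - 1577) - 1332640/2683 = -1759 - 1332640/2683 = -6052037/2683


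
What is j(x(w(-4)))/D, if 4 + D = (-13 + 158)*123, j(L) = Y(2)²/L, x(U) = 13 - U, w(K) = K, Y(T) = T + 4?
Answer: 36/303127 ≈ 0.00011876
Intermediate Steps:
Y(T) = 4 + T
j(L) = 36/L (j(L) = (4 + 2)²/L = 6²/L = 36/L)
D = 17831 (D = -4 + (-13 + 158)*123 = -4 + 145*123 = -4 + 17835 = 17831)
j(x(w(-4)))/D = (36/(13 - 1*(-4)))/17831 = (36/(13 + 4))*(1/17831) = (36/17)*(1/17831) = 36/303127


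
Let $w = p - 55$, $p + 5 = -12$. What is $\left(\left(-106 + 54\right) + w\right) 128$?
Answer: $-15872$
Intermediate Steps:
$p = -17$ ($p = -5 - 12 = -17$)
$w = -72$ ($w = -17 - 55 = -72$)
$\left(\left(-106 + 54\right) + w\right) 128 = \left(\left(-106 + 54\right) - 72\right) 128 = \left(-52 - 72\right) 128 = \left(-124\right) 128 = -15872$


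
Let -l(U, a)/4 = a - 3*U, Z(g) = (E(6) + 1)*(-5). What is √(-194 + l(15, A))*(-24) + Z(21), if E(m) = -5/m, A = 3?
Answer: -⅚ - 24*I*√26 ≈ -0.83333 - 122.38*I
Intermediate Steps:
Z(g) = -⅚ (Z(g) = (-5/6 + 1)*(-5) = (-5*⅙ + 1)*(-5) = (-⅚ + 1)*(-5) = (⅙)*(-5) = -⅚)
l(U, a) = -4*a + 12*U (l(U, a) = -4*(a - 3*U) = -4*a + 12*U)
√(-194 + l(15, A))*(-24) + Z(21) = √(-194 + (-4*3 + 12*15))*(-24) - ⅚ = √(-194 + (-12 + 180))*(-24) - ⅚ = √(-194 + 168)*(-24) - ⅚ = √(-26)*(-24) - ⅚ = (I*√26)*(-24) - ⅚ = -24*I*√26 - ⅚ = -⅚ - 24*I*√26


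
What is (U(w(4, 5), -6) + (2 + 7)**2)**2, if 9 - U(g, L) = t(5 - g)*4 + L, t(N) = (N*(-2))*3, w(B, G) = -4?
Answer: 97344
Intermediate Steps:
t(N) = -6*N (t(N) = -2*N*3 = -6*N)
U(g, L) = 129 - L - 24*g (U(g, L) = 9 - (-6*(5 - g)*4 + L) = 9 - ((-30 + 6*g)*4 + L) = 9 - ((-120 + 24*g) + L) = 9 - (-120 + L + 24*g) = 9 + (120 - L - 24*g) = 129 - L - 24*g)
(U(w(4, 5), -6) + (2 + 7)**2)**2 = ((129 - 1*(-6) - 24*(-4)) + (2 + 7)**2)**2 = ((129 + 6 + 96) + 9**2)**2 = (231 + 81)**2 = 312**2 = 97344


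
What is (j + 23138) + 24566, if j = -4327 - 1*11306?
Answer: 32071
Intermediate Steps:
j = -15633 (j = -4327 - 11306 = -15633)
(j + 23138) + 24566 = (-15633 + 23138) + 24566 = 7505 + 24566 = 32071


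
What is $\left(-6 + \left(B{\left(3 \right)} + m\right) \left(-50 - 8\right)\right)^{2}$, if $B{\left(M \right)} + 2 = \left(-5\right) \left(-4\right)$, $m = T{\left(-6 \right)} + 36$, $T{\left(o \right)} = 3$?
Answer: $10969344$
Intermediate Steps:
$m = 39$ ($m = 3 + 36 = 39$)
$B{\left(M \right)} = 18$ ($B{\left(M \right)} = -2 - -20 = -2 + 20 = 18$)
$\left(-6 + \left(B{\left(3 \right)} + m\right) \left(-50 - 8\right)\right)^{2} = \left(-6 + \left(18 + 39\right) \left(-50 - 8\right)\right)^{2} = \left(-6 + 57 \left(-58\right)\right)^{2} = \left(-6 - 3306\right)^{2} = \left(-3312\right)^{2} = 10969344$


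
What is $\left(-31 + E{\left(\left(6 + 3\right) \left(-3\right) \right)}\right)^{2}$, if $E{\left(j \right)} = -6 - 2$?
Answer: $1521$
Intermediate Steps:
$E{\left(j \right)} = -8$
$\left(-31 + E{\left(\left(6 + 3\right) \left(-3\right) \right)}\right)^{2} = \left(-31 - 8\right)^{2} = \left(-39\right)^{2} = 1521$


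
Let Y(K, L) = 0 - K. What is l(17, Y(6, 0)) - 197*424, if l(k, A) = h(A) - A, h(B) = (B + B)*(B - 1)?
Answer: -83438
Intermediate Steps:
Y(K, L) = -K
h(B) = 2*B*(-1 + B) (h(B) = (2*B)*(-1 + B) = 2*B*(-1 + B))
l(k, A) = -A + 2*A*(-1 + A) (l(k, A) = 2*A*(-1 + A) - A = -A + 2*A*(-1 + A))
l(17, Y(6, 0)) - 197*424 = (-1*6)*(-3 + 2*(-1*6)) - 197*424 = -6*(-3 + 2*(-6)) - 83528 = -6*(-3 - 12) - 83528 = -6*(-15) - 83528 = 90 - 83528 = -83438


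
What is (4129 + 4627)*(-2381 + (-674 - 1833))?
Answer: -42799328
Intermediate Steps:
(4129 + 4627)*(-2381 + (-674 - 1833)) = 8756*(-2381 - 2507) = 8756*(-4888) = -42799328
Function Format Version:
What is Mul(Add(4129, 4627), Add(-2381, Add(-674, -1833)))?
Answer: -42799328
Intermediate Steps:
Mul(Add(4129, 4627), Add(-2381, Add(-674, -1833))) = Mul(8756, Add(-2381, -2507)) = Mul(8756, -4888) = -42799328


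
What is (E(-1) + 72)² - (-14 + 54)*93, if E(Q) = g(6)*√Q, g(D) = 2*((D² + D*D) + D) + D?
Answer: -24780 + 23328*I ≈ -24780.0 + 23328.0*I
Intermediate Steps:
g(D) = 3*D + 4*D² (g(D) = 2*((D² + D²) + D) + D = 2*(2*D² + D) + D = 2*(D + 2*D²) + D = (2*D + 4*D²) + D = 3*D + 4*D²)
E(Q) = 162*√Q (E(Q) = (6*(3 + 4*6))*√Q = (6*(3 + 24))*√Q = (6*27)*√Q = 162*√Q)
(E(-1) + 72)² - (-14 + 54)*93 = (162*√(-1) + 72)² - (-14 + 54)*93 = (162*I + 72)² - 40*93 = (72 + 162*I)² - 1*3720 = (72 + 162*I)² - 3720 = -3720 + (72 + 162*I)²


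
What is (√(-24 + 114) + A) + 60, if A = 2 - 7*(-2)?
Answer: 76 + 3*√10 ≈ 85.487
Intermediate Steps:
A = 16 (A = 2 + 14 = 16)
(√(-24 + 114) + A) + 60 = (√(-24 + 114) + 16) + 60 = (√90 + 16) + 60 = (3*√10 + 16) + 60 = (16 + 3*√10) + 60 = 76 + 3*√10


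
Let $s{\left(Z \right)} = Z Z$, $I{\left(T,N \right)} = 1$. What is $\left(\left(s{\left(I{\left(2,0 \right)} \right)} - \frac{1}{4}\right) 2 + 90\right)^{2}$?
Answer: $\frac{33489}{4} \approx 8372.3$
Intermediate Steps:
$s{\left(Z \right)} = Z^{2}$
$\left(\left(s{\left(I{\left(2,0 \right)} \right)} - \frac{1}{4}\right) 2 + 90\right)^{2} = \left(\left(1^{2} - \frac{1}{4}\right) 2 + 90\right)^{2} = \left(\left(1 - \frac{1}{4}\right) 2 + 90\right)^{2} = \left(\frac{3}{4} \cdot 2 + 90\right)^{2} = \left(\frac{3}{2} + 90\right)^{2} = \left(\frac{183}{2}\right)^{2} = \frac{33489}{4}$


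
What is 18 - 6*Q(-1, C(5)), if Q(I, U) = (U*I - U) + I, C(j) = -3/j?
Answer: 84/5 ≈ 16.800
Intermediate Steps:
Q(I, U) = I - U + I*U (Q(I, U) = (I*U - U) + I = (-U + I*U) + I = I - U + I*U)
18 - 6*Q(-1, C(5)) = 18 - 6*(-1 - (-3)/5 - (-3)/5) = 18 - 6*(-1 - 1*(-3/5) - 1*(-3/5)) = 18 - 6*(-1 + 3/5 + 3/5) = 18 - 6*1/5 = 18 - 6/5 = 84/5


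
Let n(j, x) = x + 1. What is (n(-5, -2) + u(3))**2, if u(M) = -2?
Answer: 9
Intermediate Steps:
n(j, x) = 1 + x
(n(-5, -2) + u(3))**2 = ((1 - 2) - 2)**2 = (-1 - 2)**2 = (-3)**2 = 9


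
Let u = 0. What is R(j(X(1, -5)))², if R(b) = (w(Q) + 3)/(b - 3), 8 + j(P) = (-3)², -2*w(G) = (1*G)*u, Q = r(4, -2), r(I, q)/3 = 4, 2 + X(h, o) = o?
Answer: 9/4 ≈ 2.2500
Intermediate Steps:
X(h, o) = -2 + o
r(I, q) = 12 (r(I, q) = 3*4 = 12)
Q = 12
w(G) = 0 (w(G) = -1*G*0/2 = -G*0/2 = -½*0 = 0)
j(P) = 1 (j(P) = -8 + (-3)² = -8 + 9 = 1)
R(b) = 3/(-3 + b) (R(b) = (0 + 3)/(b - 3) = 3/(-3 + b))
R(j(X(1, -5)))² = (3/(-3 + 1))² = (3/(-2))² = (3*(-½))² = (-3/2)² = 9/4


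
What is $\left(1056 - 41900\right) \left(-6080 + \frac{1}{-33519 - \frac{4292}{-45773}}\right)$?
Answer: $\frac{381005342001462812}{1534260895} \approx 2.4833 \cdot 10^{8}$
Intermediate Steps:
$\left(1056 - 41900\right) \left(-6080 + \frac{1}{-33519 - \frac{4292}{-45773}}\right) = - 40844 \left(-6080 + \frac{1}{-33519 - - \frac{4292}{45773}}\right) = - 40844 \left(-6080 + \frac{1}{-33519 + \frac{4292}{45773}}\right) = - 40844 \left(-6080 + \frac{1}{- \frac{1534260895}{45773}}\right) = - 40844 \left(-6080 - \frac{45773}{1534260895}\right) = \left(-40844\right) \left(- \frac{9328306287373}{1534260895}\right) = \frac{381005342001462812}{1534260895}$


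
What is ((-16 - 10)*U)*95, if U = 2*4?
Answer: -19760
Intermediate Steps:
U = 8
((-16 - 10)*U)*95 = ((-16 - 10)*8)*95 = -26*8*95 = -208*95 = -19760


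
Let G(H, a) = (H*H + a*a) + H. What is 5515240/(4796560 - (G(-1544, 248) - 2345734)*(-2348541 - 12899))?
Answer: 137881/5795211746 ≈ 2.3792e-5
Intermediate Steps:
G(H, a) = H + H² + a² (G(H, a) = (H² + a²) + H = H + H² + a²)
5515240/(4796560 - (G(-1544, 248) - 2345734)*(-2348541 - 12899)) = 5515240/(4796560 - ((-1544 + (-1544)² + 248²) - 2345734)*(-2348541 - 12899)) = 5515240/(4796560 - ((-1544 + 2383936 + 61504) - 2345734)*(-2361440)) = 5515240/(4796560 - (2443896 - 2345734)*(-2361440)) = 5515240/(4796560 - 98162*(-2361440)) = 5515240/(4796560 - 1*(-231803673280)) = 5515240/(4796560 + 231803673280) = 5515240/231808469840 = 5515240*(1/231808469840) = 137881/5795211746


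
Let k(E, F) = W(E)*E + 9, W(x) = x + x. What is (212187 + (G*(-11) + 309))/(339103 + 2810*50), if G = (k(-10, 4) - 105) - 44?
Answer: 211836/479603 ≈ 0.44169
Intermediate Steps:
W(x) = 2*x
k(E, F) = 9 + 2*E² (k(E, F) = (2*E)*E + 9 = 2*E² + 9 = 9 + 2*E²)
G = 60 (G = ((9 + 2*(-10)²) - 105) - 44 = ((9 + 2*100) - 105) - 44 = ((9 + 200) - 105) - 44 = (209 - 105) - 44 = 104 - 44 = 60)
(212187 + (G*(-11) + 309))/(339103 + 2810*50) = (212187 + (60*(-11) + 309))/(339103 + 2810*50) = (212187 + (-660 + 309))/(339103 + 140500) = (212187 - 351)/479603 = 211836*(1/479603) = 211836/479603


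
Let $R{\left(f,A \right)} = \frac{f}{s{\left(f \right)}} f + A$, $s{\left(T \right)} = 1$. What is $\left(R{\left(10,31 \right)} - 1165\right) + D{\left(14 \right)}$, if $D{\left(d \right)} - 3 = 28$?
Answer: $-1003$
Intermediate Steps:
$D{\left(d \right)} = 31$ ($D{\left(d \right)} = 3 + 28 = 31$)
$R{\left(f,A \right)} = A + f^{2}$ ($R{\left(f,A \right)} = \frac{f}{1} f + A = f 1 f + A = f f + A = f^{2} + A = A + f^{2}$)
$\left(R{\left(10,31 \right)} - 1165\right) + D{\left(14 \right)} = \left(\left(31 + 10^{2}\right) - 1165\right) + 31 = \left(\left(31 + 100\right) - 1165\right) + 31 = \left(131 - 1165\right) + 31 = -1034 + 31 = -1003$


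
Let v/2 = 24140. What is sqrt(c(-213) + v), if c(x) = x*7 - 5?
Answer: 8*sqrt(731) ≈ 216.30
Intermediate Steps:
c(x) = -5 + 7*x (c(x) = 7*x - 5 = -5 + 7*x)
v = 48280 (v = 2*24140 = 48280)
sqrt(c(-213) + v) = sqrt((-5 + 7*(-213)) + 48280) = sqrt((-5 - 1491) + 48280) = sqrt(-1496 + 48280) = sqrt(46784) = 8*sqrt(731)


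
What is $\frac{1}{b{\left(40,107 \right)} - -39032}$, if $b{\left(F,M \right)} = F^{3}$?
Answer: $\frac{1}{103032} \approx 9.7057 \cdot 10^{-6}$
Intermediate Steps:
$\frac{1}{b{\left(40,107 \right)} - -39032} = \frac{1}{40^{3} - -39032} = \frac{1}{64000 + 39032} = \frac{1}{103032}$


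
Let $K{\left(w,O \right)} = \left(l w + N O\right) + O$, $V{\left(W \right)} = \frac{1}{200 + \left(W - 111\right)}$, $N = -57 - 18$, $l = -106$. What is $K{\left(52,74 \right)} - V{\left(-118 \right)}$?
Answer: $- \frac{318651}{29} \approx -10988.0$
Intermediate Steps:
$N = -75$
$V{\left(W \right)} = \frac{1}{89 + W}$ ($V{\left(W \right)} = \frac{1}{200 + \left(-111 + W\right)} = \frac{1}{89 + W}$)
$K{\left(w,O \right)} = - 106 w - 74 O$ ($K{\left(w,O \right)} = \left(- 106 w - 75 O\right) + O = - 106 w - 74 O$)
$K{\left(52,74 \right)} - V{\left(-118 \right)} = \left(\left(-106\right) 52 - 5476\right) - \frac{1}{89 - 118} = \left(-5512 - 5476\right) - \frac{1}{-29} = -10988 - - \frac{1}{29} = -10988 + \frac{1}{29} = - \frac{318651}{29}$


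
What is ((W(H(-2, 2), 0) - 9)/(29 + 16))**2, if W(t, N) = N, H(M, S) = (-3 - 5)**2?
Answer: 1/25 ≈ 0.040000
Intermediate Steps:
H(M, S) = 64 (H(M, S) = (-8)**2 = 64)
((W(H(-2, 2), 0) - 9)/(29 + 16))**2 = ((0 - 9)/(29 + 16))**2 = (-9/45)**2 = (-9*1/45)**2 = (-1/5)**2 = 1/25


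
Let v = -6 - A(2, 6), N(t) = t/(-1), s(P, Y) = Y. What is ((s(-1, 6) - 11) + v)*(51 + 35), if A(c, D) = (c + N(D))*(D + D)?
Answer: 3182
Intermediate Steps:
N(t) = -t (N(t) = t*(-1) = -t)
A(c, D) = 2*D*(c - D) (A(c, D) = (c - D)*(D + D) = (c - D)*(2*D) = 2*D*(c - D))
v = 42 (v = -6 - 2*6*(2 - 1*6) = -6 - 2*6*(2 - 6) = -6 - 2*6*(-4) = -6 - 1*(-48) = -6 + 48 = 42)
((s(-1, 6) - 11) + v)*(51 + 35) = ((6 - 11) + 42)*(51 + 35) = (-5 + 42)*86 = 37*86 = 3182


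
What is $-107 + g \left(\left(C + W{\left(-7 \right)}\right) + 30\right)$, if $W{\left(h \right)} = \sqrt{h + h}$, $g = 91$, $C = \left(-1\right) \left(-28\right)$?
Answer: $5171 + 91 i \sqrt{14} \approx 5171.0 + 340.49 i$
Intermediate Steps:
$C = 28$
$W{\left(h \right)} = \sqrt{2} \sqrt{h}$ ($W{\left(h \right)} = \sqrt{2 h} = \sqrt{2} \sqrt{h}$)
$-107 + g \left(\left(C + W{\left(-7 \right)}\right) + 30\right) = -107 + 91 \left(\left(28 + \sqrt{2} \sqrt{-7}\right) + 30\right) = -107 + 91 \left(\left(28 + \sqrt{2} i \sqrt{7}\right) + 30\right) = -107 + 91 \left(\left(28 + i \sqrt{14}\right) + 30\right) = -107 + 91 \left(58 + i \sqrt{14}\right) = -107 + \left(5278 + 91 i \sqrt{14}\right) = 5171 + 91 i \sqrt{14}$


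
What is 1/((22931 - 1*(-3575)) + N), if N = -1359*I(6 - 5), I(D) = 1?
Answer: 1/25147 ≈ 3.9766e-5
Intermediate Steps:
N = -1359 (N = -1359*1 = -1359)
1/((22931 - 1*(-3575)) + N) = 1/((22931 - 1*(-3575)) - 1359) = 1/((22931 + 3575) - 1359) = 1/(26506 - 1359) = 1/25147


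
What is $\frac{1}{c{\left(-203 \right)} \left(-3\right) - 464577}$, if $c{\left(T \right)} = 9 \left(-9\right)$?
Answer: $- \frac{1}{464334} \approx -2.1536 \cdot 10^{-6}$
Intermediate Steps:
$c{\left(T \right)} = -81$
$\frac{1}{c{\left(-203 \right)} \left(-3\right) - 464577} = \frac{1}{\left(-81\right) \left(-3\right) - 464577} = \frac{1}{243 - 464577} = \frac{1}{-464334} = - \frac{1}{464334}$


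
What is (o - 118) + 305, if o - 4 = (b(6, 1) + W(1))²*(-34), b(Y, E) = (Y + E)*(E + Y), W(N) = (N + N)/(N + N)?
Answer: -84809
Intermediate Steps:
W(N) = 1 (W(N) = (2*N)/((2*N)) = (2*N)*(1/(2*N)) = 1)
b(Y, E) = (E + Y)² (b(Y, E) = (E + Y)*(E + Y) = (E + Y)²)
o = -84996 (o = 4 + ((1 + 6)² + 1)²*(-34) = 4 + (7² + 1)²*(-34) = 4 + (49 + 1)²*(-34) = 4 + 50²*(-34) = 4 + 2500*(-34) = 4 - 85000 = -84996)
(o - 118) + 305 = (-84996 - 118) + 305 = -85114 + 305 = -84809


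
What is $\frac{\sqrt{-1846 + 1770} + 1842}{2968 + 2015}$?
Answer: $\frac{614}{1661} + \frac{2 i \sqrt{19}}{4983} \approx 0.36966 + 0.0017495 i$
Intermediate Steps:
$\frac{\sqrt{-1846 + 1770} + 1842}{2968 + 2015} = \frac{\sqrt{-76} + 1842}{4983} = \left(2 i \sqrt{19} + 1842\right) \frac{1}{4983} = \left(1842 + 2 i \sqrt{19}\right) \frac{1}{4983} = \frac{614}{1661} + \frac{2 i \sqrt{19}}{4983}$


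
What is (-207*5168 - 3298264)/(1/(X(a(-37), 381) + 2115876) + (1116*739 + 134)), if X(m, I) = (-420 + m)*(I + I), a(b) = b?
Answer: -7721130961680/1458053644837 ≈ -5.2955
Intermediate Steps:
X(m, I) = 2*I*(-420 + m) (X(m, I) = (-420 + m)*(2*I) = 2*I*(-420 + m))
(-207*5168 - 3298264)/(1/(X(a(-37), 381) + 2115876) + (1116*739 + 134)) = (-207*5168 - 3298264)/(1/(2*381*(-420 - 37) + 2115876) + (1116*739 + 134)) = (-1069776 - 3298264)/(1/(2*381*(-457) + 2115876) + (824724 + 134)) = -4368040/(1/(-348234 + 2115876) + 824858) = -4368040/(1/1767642 + 824858) = -4368040/1458053644837/1767642 = -4368040*1767642/1458053644837 = -7721130961680/1458053644837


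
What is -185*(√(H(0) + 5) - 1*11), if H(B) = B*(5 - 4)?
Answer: 2035 - 185*√5 ≈ 1621.3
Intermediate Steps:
H(B) = B (H(B) = B*1 = B)
-185*(√(H(0) + 5) - 1*11) = -185*(√(0 + 5) - 1*11) = -185*(√5 - 11) = -185*(-11 + √5) = 2035 - 185*√5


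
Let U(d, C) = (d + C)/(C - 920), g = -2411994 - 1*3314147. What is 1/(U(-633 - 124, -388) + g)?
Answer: -1308/7489791283 ≈ -1.7464e-7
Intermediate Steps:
g = -5726141 (g = -2411994 - 3314147 = -5726141)
U(d, C) = (C + d)/(-920 + C)
1/(U(-633 - 124, -388) + g) = 1/((-388 + (-633 - 124))/(-920 - 388) - 5726141) = 1/((-388 - 757)/(-1308) - 5726141) = 1/(-1/1308*(-1145) - 5726141) = 1/(1145/1308 - 5726141) = 1/(-7489791283/1308) = -1308/7489791283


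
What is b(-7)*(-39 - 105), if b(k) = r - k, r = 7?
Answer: -2016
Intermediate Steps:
b(k) = 7 - k
b(-7)*(-39 - 105) = (7 - 1*(-7))*(-39 - 105) = (7 + 7)*(-144) = 14*(-144) = -2016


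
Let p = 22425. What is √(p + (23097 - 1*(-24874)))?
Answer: 2*√17599 ≈ 265.32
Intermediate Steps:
√(p + (23097 - 1*(-24874))) = √(22425 + (23097 - 1*(-24874))) = √(22425 + (23097 + 24874)) = √(22425 + 47971) = √70396 = 2*√17599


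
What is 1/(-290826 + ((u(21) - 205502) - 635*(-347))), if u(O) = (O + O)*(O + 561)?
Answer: -1/251539 ≈ -3.9755e-6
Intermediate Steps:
u(O) = 2*O*(561 + O) (u(O) = (2*O)*(561 + O) = 2*O*(561 + O))
1/(-290826 + ((u(21) - 205502) - 635*(-347))) = 1/(-290826 + ((2*21*(561 + 21) - 205502) - 635*(-347))) = 1/(-290826 + ((2*21*582 - 205502) + 220345)) = 1/(-290826 + ((24444 - 205502) + 220345)) = 1/(-290826 + (-181058 + 220345)) = 1/(-290826 + 39287) = 1/(-251539) = -1/251539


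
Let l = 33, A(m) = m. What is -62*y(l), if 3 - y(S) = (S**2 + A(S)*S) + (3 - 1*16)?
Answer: 134044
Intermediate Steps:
y(S) = 16 - 2*S**2 (y(S) = 3 - ((S**2 + S*S) + (3 - 1*16)) = 3 - ((S**2 + S**2) + (3 - 16)) = 3 - (2*S**2 - 13) = 3 - (-13 + 2*S**2) = 3 + (13 - 2*S**2) = 16 - 2*S**2)
-62*y(l) = -62*(16 - 2*33**2) = -62*(16 - 2*1089) = -62*(16 - 2178) = -62*(-2162) = 134044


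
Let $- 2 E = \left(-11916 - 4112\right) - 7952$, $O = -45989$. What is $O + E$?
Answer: $-33999$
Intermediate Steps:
$E = 11990$ ($E = - \frac{\left(-11916 - 4112\right) - 7952}{2} = - \frac{-16028 - 7952}{2} = \left(- \frac{1}{2}\right) \left(-23980\right) = 11990$)
$O + E = -45989 + 11990 = -33999$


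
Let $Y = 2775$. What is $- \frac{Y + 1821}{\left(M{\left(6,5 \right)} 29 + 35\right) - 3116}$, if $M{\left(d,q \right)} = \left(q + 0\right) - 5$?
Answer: $\frac{1532}{1027} \approx 1.4917$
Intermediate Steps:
$M{\left(d,q \right)} = -5 + q$ ($M{\left(d,q \right)} = q - 5 = -5 + q$)
$- \frac{Y + 1821}{\left(M{\left(6,5 \right)} 29 + 35\right) - 3116} = - \frac{2775 + 1821}{\left(\left(-5 + 5\right) 29 + 35\right) - 3116} = - \frac{4596}{\left(0 \cdot 29 + 35\right) - 3116} = - \frac{4596}{\left(0 + 35\right) - 3116} = - \frac{4596}{35 - 3116} = - \frac{4596}{-3081} = - \frac{4596 \left(-1\right)}{3081} = \left(-1\right) \left(- \frac{1532}{1027}\right) = \frac{1532}{1027}$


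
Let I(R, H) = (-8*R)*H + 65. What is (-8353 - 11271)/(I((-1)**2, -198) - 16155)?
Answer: 9812/7253 ≈ 1.3528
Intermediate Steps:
I(R, H) = 65 - 8*H*R (I(R, H) = -8*H*R + 65 = 65 - 8*H*R)
(-8353 - 11271)/(I((-1)**2, -198) - 16155) = (-8353 - 11271)/((65 - 8*(-198)*(-1)**2) - 16155) = -19624/((65 - 8*(-198)*1) - 16155) = -19624/((65 + 1584) - 16155) = -19624/(1649 - 16155) = -19624/(-14506) = -19624*(-1/14506) = 9812/7253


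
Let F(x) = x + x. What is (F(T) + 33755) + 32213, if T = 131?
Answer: 66230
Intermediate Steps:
F(x) = 2*x
(F(T) + 33755) + 32213 = (2*131 + 33755) + 32213 = (262 + 33755) + 32213 = 34017 + 32213 = 66230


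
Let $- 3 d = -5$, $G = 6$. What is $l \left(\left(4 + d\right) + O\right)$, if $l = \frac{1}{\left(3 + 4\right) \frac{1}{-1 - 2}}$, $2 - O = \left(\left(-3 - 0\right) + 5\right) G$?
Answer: $\frac{13}{7} \approx 1.8571$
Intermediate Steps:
$d = \frac{5}{3}$ ($d = \left(- \frac{1}{3}\right) \left(-5\right) = \frac{5}{3} \approx 1.6667$)
$O = -10$ ($O = 2 - \left(\left(-3 - 0\right) + 5\right) 6 = 2 - \left(\left(-3 + 0\right) + 5\right) 6 = 2 - \left(-3 + 5\right) 6 = 2 - 2 \cdot 6 = 2 - 12 = -10$)
$l = - \frac{3}{7}$ ($l = \frac{1}{7 \frac{1}{-3}} = \frac{1}{7 \left(- \frac{1}{3}\right)} = \frac{1}{- \frac{7}{3}} = - \frac{3}{7} \approx -0.42857$)
$l \left(\left(4 + d\right) + O\right) = - \frac{3 \left(\left(4 + \frac{5}{3}\right) - 10\right)}{7} = - \frac{3 \left(\frac{17}{3} - 10\right)}{7} = \left(- \frac{3}{7}\right) \left(- \frac{13}{3}\right) = \frac{13}{7}$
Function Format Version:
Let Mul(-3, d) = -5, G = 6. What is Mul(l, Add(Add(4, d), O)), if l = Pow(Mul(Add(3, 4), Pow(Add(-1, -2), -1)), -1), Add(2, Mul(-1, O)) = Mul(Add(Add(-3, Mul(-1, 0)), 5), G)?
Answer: Rational(13, 7) ≈ 1.8571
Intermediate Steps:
d = Rational(5, 3) (d = Mul(Rational(-1, 3), -5) = Rational(5, 3) ≈ 1.6667)
O = -10 (O = Add(2, Mul(-1, Mul(Add(Add(-3, Mul(-1, 0)), 5), 6))) = Add(2, Mul(-1, Mul(Add(Add(-3, 0), 5), 6))) = Add(2, Mul(-1, Mul(Add(-3, 5), 6))) = Add(2, Mul(-1, Mul(2, 6))) = Add(2, Mul(-1, 12)) = Add(2, -12) = -10)
l = Rational(-3, 7) (l = Pow(Mul(7, Pow(-3, -1)), -1) = Pow(Mul(7, Rational(-1, 3)), -1) = Pow(Rational(-7, 3), -1) = Rational(-3, 7) ≈ -0.42857)
Mul(l, Add(Add(4, d), O)) = Mul(Rational(-3, 7), Add(Add(4, Rational(5, 3)), -10)) = Mul(Rational(-3, 7), Add(Rational(17, 3), -10)) = Mul(Rational(-3, 7), Rational(-13, 3)) = Rational(13, 7)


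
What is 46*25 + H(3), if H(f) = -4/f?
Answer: 3446/3 ≈ 1148.7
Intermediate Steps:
46*25 + H(3) = 46*25 - 4/3 = 1150 - 4*⅓ = 1150 - 4/3 = 3446/3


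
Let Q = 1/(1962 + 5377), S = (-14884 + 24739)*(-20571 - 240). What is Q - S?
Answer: 1505173160296/7339 ≈ 2.0509e+8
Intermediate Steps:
S = -205092405 (S = 9855*(-20811) = -205092405)
Q = 1/7339 ≈ 0.00013626
Q - S = 1/7339 - 1*(-205092405) = 1/7339 + 205092405 = 1505173160296/7339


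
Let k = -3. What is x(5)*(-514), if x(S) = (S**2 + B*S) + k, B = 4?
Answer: -21588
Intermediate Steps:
x(S) = -3 + S**2 + 4*S (x(S) = (S**2 + 4*S) - 3 = -3 + S**2 + 4*S)
x(5)*(-514) = (-3 + 5**2 + 4*5)*(-514) = (-3 + 25 + 20)*(-514) = 42*(-514) = -21588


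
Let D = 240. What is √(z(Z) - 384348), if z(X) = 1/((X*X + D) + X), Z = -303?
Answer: I*√359464820041758/30582 ≈ 619.96*I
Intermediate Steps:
z(X) = 1/(240 + X + X²) (z(X) = 1/((X*X + 240) + X) = 1/((X² + 240) + X) = 1/((240 + X²) + X) = 1/(240 + X + X²))
√(z(Z) - 384348) = √(1/(240 - 303 + (-303)²) - 384348) = √(1/(240 - 303 + 91809) - 384348) = √(1/91746 - 384348) = √(-35262391607/91746) = I*√359464820041758/30582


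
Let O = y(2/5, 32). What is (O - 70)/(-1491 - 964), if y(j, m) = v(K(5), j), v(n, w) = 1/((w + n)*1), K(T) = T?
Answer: 377/13257 ≈ 0.028438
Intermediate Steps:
v(n, w) = 1/(n + w)
y(j, m) = 1/(5 + j)
O = 5/27 (O = 1/(5 + 2/5) = 1/(27/5) = 5/27 ≈ 0.18519)
(O - 70)/(-1491 - 964) = (5/27 - 70)/(-1491 - 964) = -1885/27/(-2455) = -1/2455*(-1885/27) = 377/13257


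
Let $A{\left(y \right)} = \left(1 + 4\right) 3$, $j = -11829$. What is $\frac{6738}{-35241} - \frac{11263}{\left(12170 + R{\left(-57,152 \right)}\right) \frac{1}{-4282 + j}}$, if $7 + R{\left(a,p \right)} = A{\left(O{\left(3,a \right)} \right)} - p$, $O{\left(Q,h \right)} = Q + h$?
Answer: $\frac{304508911825}{20181346} \approx 15089.0$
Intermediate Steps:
$A{\left(y \right)} = 15$ ($A{\left(y \right)} = 5 \cdot 3 = 15$)
$R{\left(a,p \right)} = 8 - p$ ($R{\left(a,p \right)} = -7 - \left(-15 + p\right) = 8 - p$)
$\frac{6738}{-35241} - \frac{11263}{\left(12170 + R{\left(-57,152 \right)}\right) \frac{1}{-4282 + j}} = \frac{6738}{-35241} - \frac{11263}{\left(12170 + \left(8 - 152\right)\right) \frac{1}{-4282 - 11829}} = 6738 \left(- \frac{1}{35241}\right) - \frac{11263}{\left(12170 + \left(8 - 152\right)\right) \frac{1}{-16111}} = - \frac{2246}{11747} - \frac{11263}{\left(12170 - 144\right) \left(- \frac{1}{16111}\right)} = - \frac{2246}{11747} - \frac{11263}{12026 \left(- \frac{1}{16111}\right)} = - \frac{2246}{11747} - \frac{11263}{- \frac{12026}{16111}} = - \frac{2246}{11747} - - \frac{25922599}{1718} = - \frac{2246}{11747} + \frac{25922599}{1718} = \frac{304508911825}{20181346}$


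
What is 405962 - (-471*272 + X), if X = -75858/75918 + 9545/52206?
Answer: 352789805505905/660562518 ≈ 5.3408e+5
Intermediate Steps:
X = -539267573/660562518 (X = -75858*1/75918 + 9545*(1/52206) = -12643/12653 + 9545/52206 = -539267573/660562518 ≈ -0.81638)
405962 - (-471*272 + X) = 405962 - (-471*272 - 539267573/660562518) = 405962 - (-128112 - 539267573/660562518) = 405962 - 1*(-84626524573589/660562518) = 405962 + 84626524573589/660562518 = 352789805505905/660562518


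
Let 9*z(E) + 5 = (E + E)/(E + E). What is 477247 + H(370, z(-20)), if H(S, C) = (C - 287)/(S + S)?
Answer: 3178462433/6660 ≈ 4.7725e+5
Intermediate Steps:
z(E) = -4/9 (z(E) = -5/9 + ((E + E)/(E + E))/9 = -5/9 + ((2*E)/((2*E)))/9 = -5/9 + ((2*E)*(1/(2*E)))/9 = -5/9 + (1/9)*1 = -5/9 + 1/9 = -4/9)
H(S, C) = (-287 + C)/(2*S) (H(S, C) = (-287 + C)/((2*S)) = (-287 + C)*(1/(2*S)) = (-287 + C)/(2*S))
477247 + H(370, z(-20)) = 477247 + (1/2)*(-287 - 4/9)/370 = 477247 + (1/2)*(1/370)*(-2587/9) = 477247 - 2587/6660 = 3178462433/6660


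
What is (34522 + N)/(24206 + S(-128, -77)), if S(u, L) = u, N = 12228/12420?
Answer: 35731289/24920730 ≈ 1.4338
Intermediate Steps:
N = 1019/1035 (N = 12228*(1/12420) = 1019/1035 ≈ 0.98454)
(34522 + N)/(24206 + S(-128, -77)) = (34522 + 1019/1035)/(24206 - 128) = (35731289/1035)/24078 = (35731289/1035)*(1/24078) = 35731289/24920730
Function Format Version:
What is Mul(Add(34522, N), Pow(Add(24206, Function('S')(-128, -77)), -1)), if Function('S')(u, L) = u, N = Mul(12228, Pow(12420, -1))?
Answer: Rational(35731289, 24920730) ≈ 1.4338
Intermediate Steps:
N = Rational(1019, 1035) (N = Mul(12228, Rational(1, 12420)) = Rational(1019, 1035) ≈ 0.98454)
Mul(Add(34522, N), Pow(Add(24206, Function('S')(-128, -77)), -1)) = Mul(Add(34522, Rational(1019, 1035)), Pow(Add(24206, -128), -1)) = Mul(Rational(35731289, 1035), Pow(24078, -1)) = Mul(Rational(35731289, 1035), Rational(1, 24078)) = Rational(35731289, 24920730)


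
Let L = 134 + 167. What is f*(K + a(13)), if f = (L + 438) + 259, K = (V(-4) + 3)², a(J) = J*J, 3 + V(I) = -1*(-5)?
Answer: 193612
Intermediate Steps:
V(I) = 2 (V(I) = -3 - 1*(-5) = -3 + 5 = 2)
L = 301
a(J) = J²
K = 25 (K = (2 + 3)² = 5² = 25)
f = 998 (f = (301 + 438) + 259 = 739 + 259 = 998)
f*(K + a(13)) = 998*(25 + 13²) = 998*(25 + 169) = 998*194 = 193612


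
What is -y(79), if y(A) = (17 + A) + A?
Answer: -175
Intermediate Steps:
y(A) = 17 + 2*A
-y(79) = -(17 + 2*79) = -(17 + 158) = -1*175 = -175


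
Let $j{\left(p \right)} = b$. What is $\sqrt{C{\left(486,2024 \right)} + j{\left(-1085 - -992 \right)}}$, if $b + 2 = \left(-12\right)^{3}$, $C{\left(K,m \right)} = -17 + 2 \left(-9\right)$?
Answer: $i \sqrt{1765} \approx 42.012 i$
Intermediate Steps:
$C{\left(K,m \right)} = -35$ ($C{\left(K,m \right)} = -17 - 18 = -35$)
$b = -1730$ ($b = -2 + \left(-12\right)^{3} = -2 - 1728 = -1730$)
$j{\left(p \right)} = -1730$
$\sqrt{C{\left(486,2024 \right)} + j{\left(-1085 - -992 \right)}} = \sqrt{-35 - 1730} = \sqrt{-1765} = i \sqrt{1765}$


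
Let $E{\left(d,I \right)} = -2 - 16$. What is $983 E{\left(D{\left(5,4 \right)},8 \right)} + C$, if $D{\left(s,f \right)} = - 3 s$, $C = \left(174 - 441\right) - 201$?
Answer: $-18162$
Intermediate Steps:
$C = -468$ ($C = -267 - 201 = -468$)
$E{\left(d,I \right)} = -18$
$983 E{\left(D{\left(5,4 \right)},8 \right)} + C = 983 \left(-18\right) - 468 = -17694 - 468 = -18162$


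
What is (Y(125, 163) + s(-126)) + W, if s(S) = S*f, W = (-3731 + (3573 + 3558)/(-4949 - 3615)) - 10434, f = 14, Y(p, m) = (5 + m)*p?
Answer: 43420913/8564 ≈ 5070.2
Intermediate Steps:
Y(p, m) = p*(5 + m)
W = -121316191/8564 (W = (-3731 + 7131/(-8564)) - 10434 = (-3731 + 7131*(-1/8564)) - 10434 = (-3731 - 7131/8564) - 10434 = -31959415/8564 - 10434 = -121316191/8564 ≈ -14166.)
s(S) = 14*S (s(S) = S*14 = 14*S)
(Y(125, 163) + s(-126)) + W = (125*(5 + 163) + 14*(-126)) - 121316191/8564 = (125*168 - 1764) - 121316191/8564 = (21000 - 1764) - 121316191/8564 = 19236 - 121316191/8564 = 43420913/8564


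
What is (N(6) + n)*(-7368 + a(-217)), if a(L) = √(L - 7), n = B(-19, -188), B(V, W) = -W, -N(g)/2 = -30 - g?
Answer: -1915680 + 1040*I*√14 ≈ -1.9157e+6 + 3891.3*I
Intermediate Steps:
N(g) = 60 + 2*g (N(g) = -2*(-30 - g) = 60 + 2*g)
n = 188 (n = -1*(-188) = 188)
a(L) = √(-7 + L)
(N(6) + n)*(-7368 + a(-217)) = ((60 + 2*6) + 188)*(-7368 + √(-7 - 217)) = ((60 + 12) + 188)*(-7368 + √(-224)) = (72 + 188)*(-7368 + 4*I*√14) = 260*(-7368 + 4*I*√14) = -1915680 + 1040*I*√14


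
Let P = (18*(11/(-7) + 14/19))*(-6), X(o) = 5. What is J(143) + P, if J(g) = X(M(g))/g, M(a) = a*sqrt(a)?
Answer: 1714949/19019 ≈ 90.170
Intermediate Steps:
M(a) = a**(3/2)
J(g) = 5/g
P = 11988/133 (P = (18*(11*(-1/7) + 14*(1/19)))*(-6) = (18*(-11/7 + 14/19))*(-6) = (18*(-111/133))*(-6) = -1998/133*(-6) = 11988/133 ≈ 90.135)
J(143) + P = 5/143 + 11988/133 = 1714949/19019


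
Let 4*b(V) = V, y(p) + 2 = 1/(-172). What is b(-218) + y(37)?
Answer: -9719/172 ≈ -56.506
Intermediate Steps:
y(p) = -345/172 (y(p) = -2 + 1/(-172) = -2 - 1/172 = -345/172)
b(V) = V/4
b(-218) + y(37) = (1/4)*(-218) - 345/172 = -109/2 - 345/172 = -9719/172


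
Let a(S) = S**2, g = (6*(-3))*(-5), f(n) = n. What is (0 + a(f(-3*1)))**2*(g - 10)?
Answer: 6480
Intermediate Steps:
g = 90 (g = -18*(-5) = 90)
(0 + a(f(-3*1)))**2*(g - 10) = (0 + (-3*1)**2)**2*(90 - 10) = (0 + (-3)**2)**2*80 = (0 + 9)**2*80 = 9**2*80 = 81*80 = 6480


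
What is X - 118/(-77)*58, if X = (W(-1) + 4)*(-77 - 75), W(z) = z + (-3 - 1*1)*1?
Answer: 18548/77 ≈ 240.88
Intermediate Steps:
W(z) = -4 + z (W(z) = z + (-3 - 1)*1 = z - 4*1 = z - 4 = -4 + z)
X = 152 (X = ((-4 - 1) + 4)*(-77 - 75) = (-5 + 4)*(-152) = -1*(-152) = 152)
X - 118/(-77)*58 = 152 - 118/(-77)*58 = 152 - 118*(-1/77)*58 = 152 + (118/77)*58 = 152 + 6844/77 = 18548/77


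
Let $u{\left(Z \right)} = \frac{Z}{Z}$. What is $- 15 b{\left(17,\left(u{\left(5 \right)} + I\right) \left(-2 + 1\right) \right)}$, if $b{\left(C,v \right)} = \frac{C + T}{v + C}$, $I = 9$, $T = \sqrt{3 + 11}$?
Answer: $- \frac{255}{7} - \frac{15 \sqrt{14}}{7} \approx -44.446$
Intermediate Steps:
$T = \sqrt{14} \approx 3.7417$
$u{\left(Z \right)} = 1$
$b{\left(C,v \right)} = \frac{C + \sqrt{14}}{C + v}$ ($b{\left(C,v \right)} = \frac{C + \sqrt{14}}{v + C} = \frac{C + \sqrt{14}}{C + v}$)
$- 15 b{\left(17,\left(u{\left(5 \right)} + I\right) \left(-2 + 1\right) \right)} = - 15 \frac{17 + \sqrt{14}}{17 + \left(1 + 9\right) \left(-2 + 1\right)} = - 15 \frac{17 + \sqrt{14}}{17 + 10 \left(-1\right)} = - 15 \frac{17 + \sqrt{14}}{17 - 10} = - 15 \frac{17 + \sqrt{14}}{7} = - 15 \left(\frac{17}{7} + \frac{\sqrt{14}}{7}\right) = - \frac{255}{7} - \frac{15 \sqrt{14}}{7}$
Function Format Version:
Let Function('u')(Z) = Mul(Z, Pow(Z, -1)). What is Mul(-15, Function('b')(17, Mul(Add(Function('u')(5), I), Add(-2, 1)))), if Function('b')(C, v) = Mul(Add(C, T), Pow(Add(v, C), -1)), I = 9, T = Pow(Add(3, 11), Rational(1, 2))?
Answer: Add(Rational(-255, 7), Mul(Rational(-15, 7), Pow(14, Rational(1, 2)))) ≈ -44.446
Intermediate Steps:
T = Pow(14, Rational(1, 2)) ≈ 3.7417
Function('u')(Z) = 1
Function('b')(C, v) = Mul(Pow(Add(C, v), -1), Add(C, Pow(14, Rational(1, 2)))) (Function('b')(C, v) = Mul(Add(C, Pow(14, Rational(1, 2))), Pow(Add(v, C), -1)) = Mul(Add(C, Pow(14, Rational(1, 2))), Pow(Add(C, v), -1)) = Mul(Pow(Add(C, v), -1), Add(C, Pow(14, Rational(1, 2)))))
Mul(-15, Function('b')(17, Mul(Add(Function('u')(5), I), Add(-2, 1)))) = Mul(-15, Mul(Pow(Add(17, Mul(Add(1, 9), Add(-2, 1))), -1), Add(17, Pow(14, Rational(1, 2))))) = Mul(-15, Mul(Pow(Add(17, Mul(10, -1)), -1), Add(17, Pow(14, Rational(1, 2))))) = Mul(-15, Mul(Pow(Add(17, -10), -1), Add(17, Pow(14, Rational(1, 2))))) = Mul(-15, Mul(Pow(7, -1), Add(17, Pow(14, Rational(1, 2))))) = Mul(-15, Mul(Rational(1, 7), Add(17, Pow(14, Rational(1, 2))))) = Mul(-15, Add(Rational(17, 7), Mul(Rational(1, 7), Pow(14, Rational(1, 2))))) = Add(Rational(-255, 7), Mul(Rational(-15, 7), Pow(14, Rational(1, 2))))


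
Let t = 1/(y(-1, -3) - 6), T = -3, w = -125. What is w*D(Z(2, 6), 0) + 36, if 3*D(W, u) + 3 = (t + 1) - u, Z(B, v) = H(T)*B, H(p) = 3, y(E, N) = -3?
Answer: 3347/27 ≈ 123.96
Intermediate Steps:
Z(B, v) = 3*B
t = -⅑ (t = 1/(-3 - 6) = 1/(-9) = -⅑ ≈ -0.11111)
D(W, u) = -19/27 - u/3 (D(W, u) = -1 + ((-⅑ + 1) - u)/3 = -1 + (8/9 - u)/3 = -1 + (8/27 - u/3) = -19/27 - u/3)
w*D(Z(2, 6), 0) + 36 = -125*(-19/27 - ⅓*0) + 36 = -125*(-19/27 + 0) + 36 = -125*(-19/27) + 36 = 2375/27 + 36 = 3347/27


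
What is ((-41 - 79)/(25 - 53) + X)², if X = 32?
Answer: 64516/49 ≈ 1316.7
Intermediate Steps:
((-41 - 79)/(25 - 53) + X)² = ((-41 - 79)/(25 - 53) + 32)² = (-120/(-28) + 32)² = (-120*(-1/28) + 32)² = (30/7 + 32)² = (254/7)² = 64516/49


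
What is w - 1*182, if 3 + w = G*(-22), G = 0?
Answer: -185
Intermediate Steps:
w = -3 (w = -3 + 0*(-22) = -3 + 0 = -3)
w - 1*182 = -3 - 1*182 = -3 - 182 = -185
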